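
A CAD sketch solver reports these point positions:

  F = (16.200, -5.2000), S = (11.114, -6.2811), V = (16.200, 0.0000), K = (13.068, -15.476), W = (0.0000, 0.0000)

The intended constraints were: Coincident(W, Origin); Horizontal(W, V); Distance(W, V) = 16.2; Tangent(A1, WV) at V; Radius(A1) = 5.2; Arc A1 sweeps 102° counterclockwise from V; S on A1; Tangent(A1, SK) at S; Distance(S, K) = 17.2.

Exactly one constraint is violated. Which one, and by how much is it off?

Distance(S, K) = 17.2 — off by 7.80.

W = (0.00, 0.00) ✓; W.y = 0.00, V.y = 0.00 ✓; |WV| = 16.20 ✓; ∠(FV, VW) = 90.00° ✓; |FV| = 5.200 ✓; bearing(F→S) − bearing(F→V) = 102.0° ✓; |FS| = 5.200 ✓; ∠(FS, SK) = 90.00° ✓; |SK| = 9.400 ✗.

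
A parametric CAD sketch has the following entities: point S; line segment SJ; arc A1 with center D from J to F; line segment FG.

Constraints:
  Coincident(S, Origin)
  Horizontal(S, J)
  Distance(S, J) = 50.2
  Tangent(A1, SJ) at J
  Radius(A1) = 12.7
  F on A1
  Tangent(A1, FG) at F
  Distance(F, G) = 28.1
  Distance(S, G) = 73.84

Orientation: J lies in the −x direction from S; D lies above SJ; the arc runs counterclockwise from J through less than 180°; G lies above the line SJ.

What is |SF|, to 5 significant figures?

46.546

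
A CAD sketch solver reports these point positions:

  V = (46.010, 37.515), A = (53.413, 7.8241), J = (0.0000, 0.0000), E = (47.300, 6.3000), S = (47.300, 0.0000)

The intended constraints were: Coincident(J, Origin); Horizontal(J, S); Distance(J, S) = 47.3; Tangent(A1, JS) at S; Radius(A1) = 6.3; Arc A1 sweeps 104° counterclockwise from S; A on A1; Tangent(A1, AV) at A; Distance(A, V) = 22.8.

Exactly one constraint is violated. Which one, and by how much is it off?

Distance(A, V) = 22.8 — off by 7.80.

J = (0.00, 0.00) ✓; J.y = 0.00, S.y = 0.00 ✓; |JS| = 47.30 ✓; ∠(ES, SJ) = 90.00° ✓; |ES| = 6.300 ✓; bearing(E→A) − bearing(E→S) = 104.0° ✓; |EA| = 6.300 ✓; ∠(EA, AV) = 90.00° ✓; |AV| = 30.60 ✗.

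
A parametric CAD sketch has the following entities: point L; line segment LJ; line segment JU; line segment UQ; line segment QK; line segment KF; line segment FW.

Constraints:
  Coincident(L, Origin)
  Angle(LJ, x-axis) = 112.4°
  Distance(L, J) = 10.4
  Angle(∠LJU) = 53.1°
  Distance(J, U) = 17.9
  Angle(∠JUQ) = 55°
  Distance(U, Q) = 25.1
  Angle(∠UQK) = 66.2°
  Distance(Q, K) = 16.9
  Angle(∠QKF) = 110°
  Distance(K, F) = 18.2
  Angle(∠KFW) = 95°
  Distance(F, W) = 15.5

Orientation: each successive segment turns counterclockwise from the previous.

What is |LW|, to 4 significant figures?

14.97

L is at the origin; LJ runs at 112.4° with length 10.4, so J = (-3.963, 9.615). ∠LJU = 53.1° gives JU at -120.7° from the x-axis; with |JU| = 17.9, U = (-13.10, -5.776). ∠JUQ = 55.0° gives UQ at 4.300° from the x-axis; with |UQ| = 25.1, Q = (11.93, -3.894). ∠UQK = 66.2° gives QK at 118.1° from the x-axis; with |QK| = 16.9, K = (3.967, 11.01). ∠QKF = 110.0° gives KF at -171.9° from the x-axis; with |KF| = 18.2, F = (-14.05, 8.449). ∠KFW = 95.0° gives FW at -86.90° from the x-axis; with |FW| = 15.5, W = (-13.21, -7.028). Then |LW| = |W − L| = 14.97.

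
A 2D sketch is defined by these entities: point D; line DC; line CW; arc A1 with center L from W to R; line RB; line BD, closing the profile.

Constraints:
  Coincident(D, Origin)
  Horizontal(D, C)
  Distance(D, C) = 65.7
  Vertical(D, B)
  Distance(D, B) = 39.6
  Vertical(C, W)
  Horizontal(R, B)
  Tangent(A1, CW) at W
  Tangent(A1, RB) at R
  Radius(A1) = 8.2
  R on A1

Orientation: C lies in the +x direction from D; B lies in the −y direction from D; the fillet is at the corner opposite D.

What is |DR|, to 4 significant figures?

69.82

D is at the origin; D and C share the same y with |DC| = 65.7 and C on the +x side, so C = (65.70, 0.000). D and B share the same x with |DB| = 39.6 and B on the −y side, so B = (0.000, -39.60). The virtual corner opposite D is at (65.70, -39.60). Tangency of A1 to CW means the radius LW is perpendicular to CW and since A1 is tangent to RB there, LR ⟂ RB, with radius 8.2, so the center L sits 8.2 in from both sides at L = (57.50, -31.40). That places the tangent points at W = (65.70, -31.40) on CW and R = (57.50, -39.60) on RB. Then |DR| = |R − D| = 69.82.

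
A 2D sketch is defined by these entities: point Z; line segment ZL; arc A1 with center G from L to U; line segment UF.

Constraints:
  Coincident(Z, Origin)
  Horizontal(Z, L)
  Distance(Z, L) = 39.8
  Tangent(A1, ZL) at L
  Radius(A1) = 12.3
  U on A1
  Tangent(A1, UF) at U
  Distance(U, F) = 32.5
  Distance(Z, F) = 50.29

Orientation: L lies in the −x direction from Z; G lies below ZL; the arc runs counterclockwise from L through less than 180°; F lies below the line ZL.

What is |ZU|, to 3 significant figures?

52.8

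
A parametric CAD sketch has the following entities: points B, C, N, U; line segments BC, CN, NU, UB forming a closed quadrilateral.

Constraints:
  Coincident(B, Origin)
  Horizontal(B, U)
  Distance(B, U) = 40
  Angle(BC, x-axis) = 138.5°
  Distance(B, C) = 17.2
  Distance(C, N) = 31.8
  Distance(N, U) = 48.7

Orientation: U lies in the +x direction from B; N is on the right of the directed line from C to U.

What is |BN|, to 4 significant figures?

19.89

B is at the origin; BU is horizontal with |BU| = 40.0 and U in +x, so U = (40.0, 0). BC runs at 138.5° with |BC| = 17.2, so C = (-12.88, 11.40). N is determined by |CN| = 31.8 and |NU| = 48.7 together: it lies at the intersection of circle(C, 31.8) and circle(U, 48.7). With |CU| = 54.10, the foot of the radical line on CU is 14.47 from C and the perpendicular offset is √(31.8² − 14.47²) = 28.32. Taking the right-of-CU solution: N = (-4.699, -19.33).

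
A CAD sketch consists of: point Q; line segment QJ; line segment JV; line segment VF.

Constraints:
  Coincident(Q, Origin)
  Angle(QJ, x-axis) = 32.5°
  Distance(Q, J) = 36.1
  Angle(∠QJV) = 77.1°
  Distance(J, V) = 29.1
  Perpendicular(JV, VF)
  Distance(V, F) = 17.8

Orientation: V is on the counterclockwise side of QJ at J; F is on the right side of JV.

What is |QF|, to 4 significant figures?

57.01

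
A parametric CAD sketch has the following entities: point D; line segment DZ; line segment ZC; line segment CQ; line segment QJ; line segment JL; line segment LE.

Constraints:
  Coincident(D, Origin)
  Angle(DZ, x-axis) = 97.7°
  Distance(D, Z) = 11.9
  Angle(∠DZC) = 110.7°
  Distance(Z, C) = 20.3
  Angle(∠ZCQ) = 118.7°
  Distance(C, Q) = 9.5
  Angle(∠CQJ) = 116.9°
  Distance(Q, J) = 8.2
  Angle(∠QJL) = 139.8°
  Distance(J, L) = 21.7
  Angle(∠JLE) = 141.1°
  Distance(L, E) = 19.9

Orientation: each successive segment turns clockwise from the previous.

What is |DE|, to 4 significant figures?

14.84

D is at the origin; DZ runs at 97.7° with length 11.9, so Z = (-1.594, 11.79). ∠DZC = 110.7° gives ZC at 28.40° from the x-axis; with |ZC| = 20.3, C = (16.26, 21.45). ∠ZCQ = 118.7° gives CQ at -32.90° from the x-axis; with |CQ| = 9.5, Q = (24.24, 16.29). ∠CQJ = 116.9° gives QJ at -96.00° from the x-axis; with |QJ| = 8.2, J = (23.38, 8.133). ∠QJL = 139.8° gives JL at -136.2° from the x-axis; with |JL| = 21.7, L = (7.719, -6.887). ∠JLE = 141.1° gives LE at -175.1° from the x-axis; with |LE| = 19.9, E = (-12.11, -8.587). Then |DE| = |E − D| = 14.84.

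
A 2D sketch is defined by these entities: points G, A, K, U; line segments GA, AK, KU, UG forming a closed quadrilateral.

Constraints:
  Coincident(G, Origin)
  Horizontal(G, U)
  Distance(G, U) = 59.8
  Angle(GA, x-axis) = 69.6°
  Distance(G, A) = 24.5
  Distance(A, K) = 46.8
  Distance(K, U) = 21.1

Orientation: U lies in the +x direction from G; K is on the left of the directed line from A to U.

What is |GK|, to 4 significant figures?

59.00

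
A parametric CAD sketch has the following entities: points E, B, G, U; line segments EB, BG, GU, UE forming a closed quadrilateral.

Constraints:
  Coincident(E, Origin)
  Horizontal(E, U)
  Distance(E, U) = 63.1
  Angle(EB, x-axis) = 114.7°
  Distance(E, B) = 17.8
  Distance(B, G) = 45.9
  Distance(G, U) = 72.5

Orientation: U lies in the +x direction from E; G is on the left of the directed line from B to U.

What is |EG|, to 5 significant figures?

57.785

Checks: |BG| = 45.90 ✓; |GU| = 72.50 ✓.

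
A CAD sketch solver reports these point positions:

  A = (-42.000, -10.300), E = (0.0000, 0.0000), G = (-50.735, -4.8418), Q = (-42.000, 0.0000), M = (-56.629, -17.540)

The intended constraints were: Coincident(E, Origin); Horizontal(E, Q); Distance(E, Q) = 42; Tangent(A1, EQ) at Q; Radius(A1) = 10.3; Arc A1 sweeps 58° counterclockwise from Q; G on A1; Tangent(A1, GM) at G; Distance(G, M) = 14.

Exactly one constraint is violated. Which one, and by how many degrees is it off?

Tangent(A1, GM) at G — off by 7.10°.

E = (0.00, 0.00) ✓; E.y = 0.00, Q.y = 0.00 ✓; |EQ| = 42.00 ✓; ∠(AQ, QE) = 90.00° ✓; |AQ| = 10.30 ✓; bearing(A→G) − bearing(A→Q) = 58.00° ✓; |AG| = 10.30 ✓; ∠(AG, GM) = 82.90° ✗; |GM| = 14.00 ✓.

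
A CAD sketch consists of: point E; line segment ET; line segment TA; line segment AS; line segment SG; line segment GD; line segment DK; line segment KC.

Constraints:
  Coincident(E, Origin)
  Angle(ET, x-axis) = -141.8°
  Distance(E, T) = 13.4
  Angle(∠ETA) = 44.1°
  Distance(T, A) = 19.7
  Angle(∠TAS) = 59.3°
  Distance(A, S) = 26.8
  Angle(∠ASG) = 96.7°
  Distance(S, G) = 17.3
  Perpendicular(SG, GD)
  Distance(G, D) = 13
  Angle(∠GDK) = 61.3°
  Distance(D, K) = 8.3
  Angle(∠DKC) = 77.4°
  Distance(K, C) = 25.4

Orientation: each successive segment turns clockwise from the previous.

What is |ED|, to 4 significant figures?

15.05

∠ASG = 96.7° gives SG at -121.7° from the x-axis; with |SG| = 17.3, G = (4.021, -20.13). SG ⟂ GD, so GD runs at 148.3°; with |GD| = 13.0, D = (-7.039, -13.30). Then |ED| = |D − E| = 15.05.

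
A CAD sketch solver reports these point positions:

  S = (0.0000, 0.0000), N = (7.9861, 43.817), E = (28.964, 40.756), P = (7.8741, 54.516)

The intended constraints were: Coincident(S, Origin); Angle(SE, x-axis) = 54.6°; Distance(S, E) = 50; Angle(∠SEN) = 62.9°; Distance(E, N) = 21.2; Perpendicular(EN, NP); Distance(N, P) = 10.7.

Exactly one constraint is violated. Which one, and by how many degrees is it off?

Perpendicular(EN, NP) — off by 8.90°.

S = (0.00, 0.00) ✓; SE at 54.60° ✓; |SE| = 50.00 ✓; ∠SEN = 62.90° ✓; |EN| = 21.20 ✓; ∠(EN, NP) = 81.10° ✗; |NP| = 10.70 ✓.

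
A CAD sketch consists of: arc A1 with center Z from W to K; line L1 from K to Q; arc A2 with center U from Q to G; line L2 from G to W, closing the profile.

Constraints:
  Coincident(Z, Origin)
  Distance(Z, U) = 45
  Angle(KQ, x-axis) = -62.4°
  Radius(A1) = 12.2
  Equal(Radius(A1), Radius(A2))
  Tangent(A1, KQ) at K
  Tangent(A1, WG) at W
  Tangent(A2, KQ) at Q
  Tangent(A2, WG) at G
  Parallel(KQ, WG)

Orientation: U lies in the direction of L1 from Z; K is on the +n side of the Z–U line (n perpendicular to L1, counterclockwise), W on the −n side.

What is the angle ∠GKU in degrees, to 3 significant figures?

13.3°

The slot axis is L1's direction at -62.4°, so u = (cos -62.4°, sin -62.4°) = (0.463, -0.886) and n = (−sin -62.4°, cos -62.4°) = (0.886, 0.463). Z is at the origin and U lies 45.0 along u from Z, so U = 45.0·u = (20.8, -39.9). Tangency of A1 to both parallel lines with radius 12.2 puts K and W at Z ± 12.2·n: K = (10.8, 5.65), W = (-10.8, -5.65). Equal radii place Q and G the same way about U: Q = U + 12.2·n = (31.7, -34.2), G = U − 12.2·n = (10.0, -45.5). Then cos ∠GKU = KG·KU / (|KG||KU|), giving 13.3°.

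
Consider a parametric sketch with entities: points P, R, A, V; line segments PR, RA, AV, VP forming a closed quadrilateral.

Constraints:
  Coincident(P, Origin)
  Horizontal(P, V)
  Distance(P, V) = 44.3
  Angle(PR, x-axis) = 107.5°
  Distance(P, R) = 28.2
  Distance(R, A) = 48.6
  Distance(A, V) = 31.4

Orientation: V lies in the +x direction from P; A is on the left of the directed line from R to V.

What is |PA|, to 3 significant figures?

50.6

Checks: PR at 107.5° ✓; |RA| = 48.60 ✓; |AV| = 31.40 ✓.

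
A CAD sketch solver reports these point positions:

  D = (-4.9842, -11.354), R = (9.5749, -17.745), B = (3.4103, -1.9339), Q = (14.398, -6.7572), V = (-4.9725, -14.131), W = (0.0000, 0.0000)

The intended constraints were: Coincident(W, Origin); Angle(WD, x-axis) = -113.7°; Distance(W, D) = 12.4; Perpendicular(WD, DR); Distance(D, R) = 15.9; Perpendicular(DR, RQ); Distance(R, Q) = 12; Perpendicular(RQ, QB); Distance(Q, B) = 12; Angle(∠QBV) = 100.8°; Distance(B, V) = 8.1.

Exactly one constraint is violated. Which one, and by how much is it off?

Distance(B, V) = 8.1 — off by 6.70.

W = (0.00, 0.00) ✓; WD at -113.7° ✓; |WD| = 12.40 ✓; ∠(WD, DR) = 90.00° ✓; |DR| = 15.90 ✓; ∠(DR, RQ) = 90.00° ✓; |RQ| = 12.00 ✓; ∠(RQ, QB) = 90.00° ✓; |QB| = 12.00 ✓; ∠QBV = 100.8° ✓; |BV| = 14.80 ✗.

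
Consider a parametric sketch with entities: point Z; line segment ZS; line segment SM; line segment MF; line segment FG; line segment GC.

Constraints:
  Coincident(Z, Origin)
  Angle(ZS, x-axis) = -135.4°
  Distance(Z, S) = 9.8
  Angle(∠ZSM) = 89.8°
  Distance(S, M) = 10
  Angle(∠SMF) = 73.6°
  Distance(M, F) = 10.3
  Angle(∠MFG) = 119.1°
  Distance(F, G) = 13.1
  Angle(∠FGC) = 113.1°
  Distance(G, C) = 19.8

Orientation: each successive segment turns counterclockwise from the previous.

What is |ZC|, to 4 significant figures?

21.70

Z is at the origin; ZS runs at -135.4° with length 9.8, so S = (-6.978, -6.881). ∠ZSM = 89.8° gives SM at -45.20° from the x-axis; with |SM| = 10.0, M = (0.06849, -13.98). ∠SMF = 73.6° gives MF at 61.20° from the x-axis; with |MF| = 10.3, F = (5.031, -4.951). ∠MFG = 119.1° gives FG at 122.1° from the x-axis; with |FG| = 13.1, G = (-1.931, 6.146). ∠FGC = 113.1° gives GC at -171.0° from the x-axis; with |GC| = 19.8, C = (-21.49, 3.049). Then |ZC| = |C − Z| = 21.70.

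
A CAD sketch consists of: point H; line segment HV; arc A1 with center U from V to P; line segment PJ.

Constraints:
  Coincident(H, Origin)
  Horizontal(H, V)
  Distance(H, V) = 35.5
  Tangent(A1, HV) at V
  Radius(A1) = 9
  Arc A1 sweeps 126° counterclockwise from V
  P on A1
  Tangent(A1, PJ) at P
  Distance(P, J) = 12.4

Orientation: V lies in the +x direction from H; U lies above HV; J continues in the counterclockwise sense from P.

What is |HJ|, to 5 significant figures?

43.026

On A1, V sits at bearing -90° from U; a 126° counterclockwise sweep puts P at bearing 36°, so P = U + 9.0·(cos 36°, sin 36°) = (42.781, 14.290). A1 meets PJ tangentially, so UP is at right angles to PJ, so PJ runs along (−sin 36°, cos 36°); with |PJ| = 12.4, J = (35.493, 24.322). Then |HJ| = |J − H| = 43.026.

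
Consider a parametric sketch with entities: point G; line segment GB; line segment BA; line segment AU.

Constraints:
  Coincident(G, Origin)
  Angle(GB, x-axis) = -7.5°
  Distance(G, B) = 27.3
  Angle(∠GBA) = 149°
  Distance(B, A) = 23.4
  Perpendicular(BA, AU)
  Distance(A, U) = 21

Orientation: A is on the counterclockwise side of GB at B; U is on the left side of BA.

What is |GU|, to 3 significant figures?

47.3

G is at the origin; GB runs at -7.5° with length 27.3, so B = 27.3·(cos -7.5°, sin -7.5°) = (27.1, -3.56). ∠GBA = 149.0°, so BA runs at -7.5° + (180° − 149.0°) = 23.5° from the x-axis; with |BA| = 23.4, A = B + 23.4·(cos 23.5°, sin 23.5°) = (48.5, 5.77). The perpendicularity gives AU at right angles to BA; with |AU| = 21.0 on the left of BA, U = A + 21.0·(-0.399, 0.917) = (40.2, 25.0). Then |GU| = |U − G| = 47.3.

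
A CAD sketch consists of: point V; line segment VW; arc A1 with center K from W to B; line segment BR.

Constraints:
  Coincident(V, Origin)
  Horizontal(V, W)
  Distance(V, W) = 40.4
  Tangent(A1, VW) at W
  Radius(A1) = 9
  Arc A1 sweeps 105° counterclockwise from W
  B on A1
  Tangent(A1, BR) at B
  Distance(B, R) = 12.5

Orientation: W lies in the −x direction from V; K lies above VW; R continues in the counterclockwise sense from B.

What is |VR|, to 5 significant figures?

42.055

V is at the origin; V and W share the same y with |VW| = 40.4 and W on the −x side, so W = (-40.400, 0.0000). A1 meets VW tangentially, so KW is at right angles to VW, so K = W + (0, 9) = (-40.400, 9.0000). On A1, W sits at bearing -90° from K; a 105° counterclockwise sweep puts B at bearing 15°, so B = K + 9.0·(cos 15°, sin 15°) = (-31.707, 11.329). Since A1 is tangent to BR there, KB ⟂ BR, so BR runs along (−sin 15°, cos 15°); with |BR| = 12.5, R = (-34.942, 23.403). Then |VR| = |R − V| = 42.055.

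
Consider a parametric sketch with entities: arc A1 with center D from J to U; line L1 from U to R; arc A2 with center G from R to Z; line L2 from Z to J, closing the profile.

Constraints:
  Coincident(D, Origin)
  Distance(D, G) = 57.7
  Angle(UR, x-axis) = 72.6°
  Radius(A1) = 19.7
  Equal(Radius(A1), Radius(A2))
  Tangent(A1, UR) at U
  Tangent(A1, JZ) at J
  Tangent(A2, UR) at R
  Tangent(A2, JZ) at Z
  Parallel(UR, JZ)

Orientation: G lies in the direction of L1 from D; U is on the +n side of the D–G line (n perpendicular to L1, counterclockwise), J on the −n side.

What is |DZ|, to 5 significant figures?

60.970

Tangency of A1 to both parallel lines with radius 19.7 puts U and J at D ± 19.7·n: U = (-18.799, 5.8911), J = (18.799, -5.8911). Equal radii place R and Z the same way about G: R = G + 19.7·n = (-1.5439, 60.951), Z = G − 19.7·n = (36.053, 49.169). Then |DZ| = |Z − D| = 60.970.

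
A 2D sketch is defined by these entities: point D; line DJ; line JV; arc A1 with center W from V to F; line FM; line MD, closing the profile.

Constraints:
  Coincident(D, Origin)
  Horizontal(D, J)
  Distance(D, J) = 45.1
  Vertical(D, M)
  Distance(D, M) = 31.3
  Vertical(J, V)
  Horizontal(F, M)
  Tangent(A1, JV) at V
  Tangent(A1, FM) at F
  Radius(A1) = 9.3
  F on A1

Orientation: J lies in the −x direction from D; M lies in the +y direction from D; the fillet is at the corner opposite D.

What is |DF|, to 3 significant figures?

47.6

D is at the origin; DJ is horizontal with |DJ| = 45.1 and J on the −x side, so J = (-45.1, 0.00). D and M share the same x with |DM| = 31.3 and M on the +y side, so M = (0.00, 31.3). The virtual corner opposite D is at (-45.1, 31.3). Since A1 is tangent to JV there, WV ⟂ JV and A1 meets FM tangentially, so WF is at right angles to FM, with radius 9.3, so the center W sits 9.3 in from both sides at W = (-35.8, 22.0). That places the tangent points at V = (-45.1, 22.0) on JV and F = (-35.8, 31.3) on FM. Then |DF| = |F − D| = 47.6.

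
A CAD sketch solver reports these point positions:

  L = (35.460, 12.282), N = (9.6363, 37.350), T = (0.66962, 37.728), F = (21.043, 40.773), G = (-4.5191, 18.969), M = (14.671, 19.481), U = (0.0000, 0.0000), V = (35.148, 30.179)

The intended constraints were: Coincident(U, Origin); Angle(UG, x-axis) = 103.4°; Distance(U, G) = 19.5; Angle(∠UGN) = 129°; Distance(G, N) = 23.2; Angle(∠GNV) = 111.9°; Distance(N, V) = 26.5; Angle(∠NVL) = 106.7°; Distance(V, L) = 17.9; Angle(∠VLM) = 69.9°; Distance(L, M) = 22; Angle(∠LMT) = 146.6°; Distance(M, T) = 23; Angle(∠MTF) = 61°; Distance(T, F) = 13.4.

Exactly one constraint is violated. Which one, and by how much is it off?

Distance(T, F) = 13.4 — off by 7.20.

U = (0.00, 0.00) ✓; UG at 103.4° ✓; |UG| = 19.50 ✓; ∠UGN = 129.0° ✓; |GN| = 23.20 ✓; ∠GNV = 111.9° ✓; |NV| = 26.50 ✓; ∠NVL = 106.7° ✓; |VL| = 17.90 ✓; ∠VLM = 69.90° ✓; |LM| = 22.00 ✓; ∠LMT = 146.6° ✓; |MT| = 23.00 ✓; ∠MTF = 61.00° ✓; |TF| = 20.60 ✗.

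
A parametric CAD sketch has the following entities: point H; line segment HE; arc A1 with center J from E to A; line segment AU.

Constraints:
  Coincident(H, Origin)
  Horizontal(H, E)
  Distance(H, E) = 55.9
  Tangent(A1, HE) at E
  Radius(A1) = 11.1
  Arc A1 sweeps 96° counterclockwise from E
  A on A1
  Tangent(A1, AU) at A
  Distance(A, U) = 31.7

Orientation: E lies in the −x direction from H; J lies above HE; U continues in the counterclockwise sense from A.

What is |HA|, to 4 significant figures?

46.51

Since A1 is tangent to HE there, JE ⟂ HE, so J = E + (0, 11.1) = (-55.90, 11.10). On A1, E sits at bearing -90° from J; a 96° counterclockwise sweep puts A at bearing 6°, so A = J + 11.1·(cos 6°, sin 6°) = (-44.86, 12.26). Then |HA| = |A − H| = 46.51.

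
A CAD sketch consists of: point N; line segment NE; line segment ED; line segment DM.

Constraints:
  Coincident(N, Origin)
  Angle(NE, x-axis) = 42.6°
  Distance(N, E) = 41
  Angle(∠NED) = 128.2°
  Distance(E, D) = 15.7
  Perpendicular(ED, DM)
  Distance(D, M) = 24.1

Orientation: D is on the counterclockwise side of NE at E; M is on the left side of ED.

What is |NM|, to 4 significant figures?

41.85

N is at the origin; NE runs at 42.6° with length 41.0, so E = 41.0·(cos 42.6°, sin 42.6°) = (30.18, 27.75). ∠NED = 128.2°, so ED runs at 42.6° + (180° − 128.2°) = 94.40° from the x-axis; with |ED| = 15.7, D = E + 15.7·(cos 94.40°, sin 94.40°) = (28.98, 43.41). The perpendicularity gives DM at right angles to ED; with |DM| = 24.1 on the left of ED, M = D + 24.1·(-0.9971, -0.07672) = (4.947, 41.56). Then |NM| = |M − N| = 41.85.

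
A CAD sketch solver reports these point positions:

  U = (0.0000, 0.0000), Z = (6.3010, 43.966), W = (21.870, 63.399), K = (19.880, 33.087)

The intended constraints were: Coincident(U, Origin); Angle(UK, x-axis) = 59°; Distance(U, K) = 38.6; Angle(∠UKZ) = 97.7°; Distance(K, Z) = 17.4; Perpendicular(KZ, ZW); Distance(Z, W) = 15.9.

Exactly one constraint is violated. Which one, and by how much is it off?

Distance(Z, W) = 15.9 — off by 9.00.

U = (0.00, 0.00) ✓; UK at 59.00° ✓; |UK| = 38.60 ✓; ∠UKZ = 97.70° ✓; |KZ| = 17.40 ✓; ∠(KZ, ZW) = 90.00° ✓; |ZW| = 24.90 ✗.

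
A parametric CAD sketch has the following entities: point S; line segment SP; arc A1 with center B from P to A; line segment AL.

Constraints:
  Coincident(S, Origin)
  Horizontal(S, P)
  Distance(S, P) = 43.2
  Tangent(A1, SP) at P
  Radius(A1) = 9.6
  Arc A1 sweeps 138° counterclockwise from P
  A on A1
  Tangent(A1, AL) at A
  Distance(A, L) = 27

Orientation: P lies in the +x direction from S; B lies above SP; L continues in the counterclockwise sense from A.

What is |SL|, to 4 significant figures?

45.66

S is at the origin; S and P share the same y with |SP| = 43.2 and P on the +x side, so P = (43.20, 0.000). A1 meets SP tangentially, so BP is at right angles to SP, so B = P + (0, 9.6) = (43.20, 9.600). On A1, P sits at bearing -90° from B; a 138° counterclockwise sweep puts A at bearing 48°, so A = B + 9.6·(cos 48°, sin 48°) = (49.62, 16.73). Tangency of A1 to AL means the radius BA is perpendicular to AL, so AL runs along (−sin 48°, cos 48°); with |AL| = 27.0, L = (29.56, 34.80). Then |SL| = |L − S| = 45.66.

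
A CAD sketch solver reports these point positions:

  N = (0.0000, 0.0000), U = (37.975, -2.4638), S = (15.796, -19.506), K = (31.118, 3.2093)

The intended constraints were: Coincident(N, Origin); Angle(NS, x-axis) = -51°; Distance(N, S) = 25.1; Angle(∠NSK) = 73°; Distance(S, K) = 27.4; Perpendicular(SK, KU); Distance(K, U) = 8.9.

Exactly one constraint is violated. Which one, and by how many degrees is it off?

Perpendicular(SK, KU) — off by 5.60°.

N = (0.00, 0.00) ✓; NS at -51.00° ✓; |NS| = 25.10 ✓; ∠NSK = 73.00° ✓; |SK| = 27.40 ✓; ∠(SK, KU) = 95.60° ✗; |KU| = 8.900 ✓.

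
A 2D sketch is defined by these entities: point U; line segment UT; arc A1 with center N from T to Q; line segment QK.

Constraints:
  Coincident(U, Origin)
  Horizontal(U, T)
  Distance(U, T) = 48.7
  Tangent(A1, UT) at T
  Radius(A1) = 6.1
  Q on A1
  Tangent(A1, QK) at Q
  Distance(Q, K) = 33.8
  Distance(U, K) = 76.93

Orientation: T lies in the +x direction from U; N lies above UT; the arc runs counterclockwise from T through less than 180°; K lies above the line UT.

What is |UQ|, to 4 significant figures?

54.27

Checks: |NQ| = 6.100 ✓; ∠(NQ, QK) = 90.00° ✓; |QK| = 33.80 ✓; |UK| = 76.93 ✓.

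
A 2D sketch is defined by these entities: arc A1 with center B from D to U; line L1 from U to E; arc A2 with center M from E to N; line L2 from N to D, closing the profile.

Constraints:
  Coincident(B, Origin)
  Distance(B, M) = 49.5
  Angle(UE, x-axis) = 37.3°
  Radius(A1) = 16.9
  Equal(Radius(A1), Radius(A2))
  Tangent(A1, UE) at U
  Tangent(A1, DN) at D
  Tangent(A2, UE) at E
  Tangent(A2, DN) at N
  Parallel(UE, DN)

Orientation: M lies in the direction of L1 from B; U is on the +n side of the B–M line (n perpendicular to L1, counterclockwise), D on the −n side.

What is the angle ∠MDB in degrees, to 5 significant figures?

71.149°

The slot axis is L1's direction at 37.3°, so u = (cos 37.3°, sin 37.3°) = (0.79547, 0.60599) and n = (−sin 37.3°, cos 37.3°) = (-0.60599, 0.79547). B is at the origin and M lies 49.5 along u from B, so M = 49.5·u = (39.376, 29.996). Tangency of A1 to both parallel lines with radius 16.9 puts U and D at B ± 16.9·n: U = (-10.241, 13.444), D = (10.241, -13.444). Then cos ∠MDB = DM·DB / (|DM||DB|), giving 71.149°.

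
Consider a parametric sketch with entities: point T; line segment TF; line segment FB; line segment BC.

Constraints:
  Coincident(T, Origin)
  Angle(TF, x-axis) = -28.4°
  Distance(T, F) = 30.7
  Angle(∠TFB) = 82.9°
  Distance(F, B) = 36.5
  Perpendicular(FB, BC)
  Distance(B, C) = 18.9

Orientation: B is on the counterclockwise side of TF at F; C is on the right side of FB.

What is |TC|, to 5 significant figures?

59.216

T is at the origin; TF runs at -28.4° with length 30.7, so F = 30.7·(cos -28.4°, sin -28.4°) = (27.005, -14.602). ∠TFB = 82.9°, so FB runs at -28.4° + (180° − 82.9°) = 68.700° from the x-axis; with |FB| = 36.5, B = F + 36.5·(cos 68.700°, sin 68.700°) = (40.264, 19.405). FB is perpendicular to BC; with |BC| = 18.9 on the right of FB, C = B + 18.9·(0.93169, -0.36325) = (57.873, 12.540). Then |TC| = |C − T| = 59.216.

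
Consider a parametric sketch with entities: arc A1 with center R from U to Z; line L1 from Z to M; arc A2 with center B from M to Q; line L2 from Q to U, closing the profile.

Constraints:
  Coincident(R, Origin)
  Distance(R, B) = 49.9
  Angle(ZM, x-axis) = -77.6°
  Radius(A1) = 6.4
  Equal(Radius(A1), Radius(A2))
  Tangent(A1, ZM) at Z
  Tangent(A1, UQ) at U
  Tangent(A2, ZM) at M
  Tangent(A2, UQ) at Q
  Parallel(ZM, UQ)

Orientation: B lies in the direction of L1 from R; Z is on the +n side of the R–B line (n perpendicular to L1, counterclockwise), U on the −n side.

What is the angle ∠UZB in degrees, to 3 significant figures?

82.7°

R is at the origin and B lies 49.9 along u from R, so B = 49.9·u = (10.7, -48.7). Tangency of A1 to both parallel lines with radius 6.4 puts Z and U at R ± 6.4·n: Z = (6.25, 1.37), U = (-6.25, -1.37). Then cos ∠UZB = ZU·ZB / (|ZU||ZB|), giving 82.7°.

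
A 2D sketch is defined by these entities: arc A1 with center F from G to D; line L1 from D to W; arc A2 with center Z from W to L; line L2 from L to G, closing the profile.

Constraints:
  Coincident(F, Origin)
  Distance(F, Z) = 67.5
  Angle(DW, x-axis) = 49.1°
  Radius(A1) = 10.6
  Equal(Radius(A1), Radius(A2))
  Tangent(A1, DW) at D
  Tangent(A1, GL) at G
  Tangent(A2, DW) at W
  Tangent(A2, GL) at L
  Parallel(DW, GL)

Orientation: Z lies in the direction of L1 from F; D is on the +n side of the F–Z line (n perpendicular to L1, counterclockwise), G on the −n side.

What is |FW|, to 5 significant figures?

68.327

The slot axis is L1's direction at 49.1°, so u = (cos 49.1°, sin 49.1°) = (0.65474, 0.75585) and n = (−sin 49.1°, cos 49.1°) = (-0.75585, 0.65474). F is at the origin and Z lies 67.5 along u from F, so Z = 67.5·u = (44.195, 51.020). Tangency of A1 to both parallel lines with radius 10.6 puts D and G at F ± 10.6·n: D = (-8.0120, 6.9403), G = (8.0120, -6.9403). Equal radii place W and L the same way about Z: W = Z + 10.6·n = (36.183, 57.960), L = Z − 10.6·n = (52.207, 44.080). Then |FW| = |W − F| = 68.327.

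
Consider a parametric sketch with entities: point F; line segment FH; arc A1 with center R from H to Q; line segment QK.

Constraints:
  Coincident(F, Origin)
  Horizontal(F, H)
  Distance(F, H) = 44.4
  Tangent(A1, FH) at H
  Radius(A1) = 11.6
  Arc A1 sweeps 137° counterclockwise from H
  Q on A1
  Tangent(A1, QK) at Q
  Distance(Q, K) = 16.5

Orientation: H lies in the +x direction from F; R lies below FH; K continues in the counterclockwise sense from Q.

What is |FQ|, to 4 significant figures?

41.65

F is at the origin; FH is horizontal with |FH| = 44.4 and H on the +x side, so H = (44.40, 0.000). Tangency of A1 to FH means the radius RH is perpendicular to FH, so R = H + (0, -11.6) = (44.40, -11.60). On A1, H sits at bearing 90° from R; a 137° counterclockwise sweep puts Q at bearing 227°, so Q = R + 11.6·(cos 227°, sin 227°) = (36.49, -20.08). Then |FQ| = |Q − F| = 41.65.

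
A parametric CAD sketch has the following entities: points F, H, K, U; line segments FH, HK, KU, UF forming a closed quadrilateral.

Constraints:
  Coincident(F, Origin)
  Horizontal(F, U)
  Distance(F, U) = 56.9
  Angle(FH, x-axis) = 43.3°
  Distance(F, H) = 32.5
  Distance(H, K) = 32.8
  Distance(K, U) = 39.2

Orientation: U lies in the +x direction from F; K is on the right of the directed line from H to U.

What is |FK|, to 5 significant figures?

21.599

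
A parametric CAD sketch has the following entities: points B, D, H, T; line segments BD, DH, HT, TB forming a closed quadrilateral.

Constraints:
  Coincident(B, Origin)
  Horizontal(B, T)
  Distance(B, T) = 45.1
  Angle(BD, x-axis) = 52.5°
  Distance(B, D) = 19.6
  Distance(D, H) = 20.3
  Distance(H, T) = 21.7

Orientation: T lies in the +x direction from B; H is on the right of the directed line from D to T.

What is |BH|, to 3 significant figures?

23.5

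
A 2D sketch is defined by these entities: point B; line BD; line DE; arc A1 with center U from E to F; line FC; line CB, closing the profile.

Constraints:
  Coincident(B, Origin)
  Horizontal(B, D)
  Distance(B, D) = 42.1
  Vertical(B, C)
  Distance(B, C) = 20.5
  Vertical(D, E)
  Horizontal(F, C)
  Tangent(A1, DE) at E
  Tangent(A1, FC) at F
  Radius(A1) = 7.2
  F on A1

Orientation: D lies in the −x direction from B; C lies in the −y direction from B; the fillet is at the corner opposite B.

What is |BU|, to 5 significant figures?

37.348

B and C share the same x with |BC| = 20.5 and C on the −y side, so C = (0.0000, -20.500). The virtual corner opposite B is at (-42.100, -20.500). A1 meets DE tangentially, so UE is at right angles to DE and A1 meets FC tangentially, so UF is at right angles to FC, with radius 7.2, so the center U sits 7.2 in from both sides at U = (-34.900, -13.300). Then |BU| = |U − B| = 37.348.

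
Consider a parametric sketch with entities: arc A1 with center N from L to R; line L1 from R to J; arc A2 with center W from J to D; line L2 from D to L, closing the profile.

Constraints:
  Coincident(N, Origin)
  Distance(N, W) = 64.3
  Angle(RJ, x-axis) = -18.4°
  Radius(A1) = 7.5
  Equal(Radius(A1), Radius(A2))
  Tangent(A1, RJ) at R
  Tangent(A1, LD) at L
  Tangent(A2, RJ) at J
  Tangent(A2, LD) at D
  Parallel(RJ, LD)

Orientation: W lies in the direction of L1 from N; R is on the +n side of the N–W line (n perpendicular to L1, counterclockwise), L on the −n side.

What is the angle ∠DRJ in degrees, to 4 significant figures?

13.13°

The slot axis is L1's direction at -18.4°, so u = (cos -18.4°, sin -18.4°) = (0.9489, -0.3156) and n = (−sin -18.4°, cos -18.4°) = (0.3156, 0.9489). N is at the origin and W lies 64.3 along u from N, so W = 64.3·u = (61.01, -20.30). Tangency of A1 to both parallel lines with radius 7.5 puts R and L at N ± 7.5·n: R = (2.367, 7.117), L = (-2.367, -7.117). Equal radii place J and D the same way about W: J = W + 7.5·n = (63.38, -13.18), D = W − 7.5·n = (58.65, -27.41). Then cos ∠DRJ = RD·RJ / (|RD||RJ|), giving 13.13°.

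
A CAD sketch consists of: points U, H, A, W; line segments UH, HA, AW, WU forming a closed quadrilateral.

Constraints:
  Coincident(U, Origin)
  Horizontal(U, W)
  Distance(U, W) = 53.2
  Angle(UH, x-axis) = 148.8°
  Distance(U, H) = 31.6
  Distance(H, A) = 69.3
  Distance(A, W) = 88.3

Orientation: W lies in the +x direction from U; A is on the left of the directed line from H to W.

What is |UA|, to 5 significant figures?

76.458

U is at the origin; U and W share the same y with |UW| = 53.2 and W in +x, so W = (53.2, 0). UH runs at 148.8° with |UH| = 31.6, so H = (-27.030, 16.370). A is determined by |HA| = 69.3 and |AW| = 88.3 together: it lies at the intersection of circle(H, 69.3) and circle(W, 88.3). With |HW| = 81.882, the foot of the radical line on HW is 22.656 from H and the perpendicular offset is √(69.3² − 22.656²) = 65.492. Taking the left-of-HW solution: A = (8.2625, 76.010).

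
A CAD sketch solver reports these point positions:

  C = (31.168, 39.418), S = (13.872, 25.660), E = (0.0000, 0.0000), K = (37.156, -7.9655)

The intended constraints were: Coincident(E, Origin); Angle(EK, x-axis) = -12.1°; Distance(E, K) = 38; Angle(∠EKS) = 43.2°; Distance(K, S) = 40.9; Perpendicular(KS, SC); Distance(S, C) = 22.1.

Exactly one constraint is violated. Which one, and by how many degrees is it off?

Perpendicular(KS, SC) — off by 3.80°.

E = (0.00, 0.00) ✓; EK at -12.10° ✓; |EK| = 38.00 ✓; ∠EKS = 43.20° ✓; |KS| = 40.90 ✓; ∠(KS, SC) = 86.20° ✗; |SC| = 22.10 ✓.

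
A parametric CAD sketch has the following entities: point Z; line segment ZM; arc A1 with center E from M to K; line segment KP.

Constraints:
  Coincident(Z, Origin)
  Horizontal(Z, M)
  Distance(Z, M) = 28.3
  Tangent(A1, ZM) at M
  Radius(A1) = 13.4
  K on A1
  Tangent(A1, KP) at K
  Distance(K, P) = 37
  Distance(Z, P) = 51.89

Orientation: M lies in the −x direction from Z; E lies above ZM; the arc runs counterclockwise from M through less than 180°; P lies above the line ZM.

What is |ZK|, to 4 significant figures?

19.79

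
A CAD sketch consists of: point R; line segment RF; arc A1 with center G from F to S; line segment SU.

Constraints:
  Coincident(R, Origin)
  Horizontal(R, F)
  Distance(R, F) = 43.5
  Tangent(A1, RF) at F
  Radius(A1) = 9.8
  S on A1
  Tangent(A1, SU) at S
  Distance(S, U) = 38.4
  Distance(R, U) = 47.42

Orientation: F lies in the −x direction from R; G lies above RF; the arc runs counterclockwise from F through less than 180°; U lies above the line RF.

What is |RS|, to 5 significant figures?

34.896

R is at the origin; R and F share the same y with |RF| = 43.5 and F on the −x side, so F = (-43.500, 0.0000). Since A1 is tangent to RF there, GF ⟂ RF, so G = F + (0, 9.8) = (-43.500, 9.8000). Since GS ⟂ SU (tangency), |GU| = √(9.8² + 38.4²) = 39.631 regardless of where S sits on A1. So U lies on both circle(R, 47.42) and circle(G, 39.631); the above-RF intersection is U = (-21.078, 42.478). S is the foot of the tangent from U: S = (-34.299, 6.4258).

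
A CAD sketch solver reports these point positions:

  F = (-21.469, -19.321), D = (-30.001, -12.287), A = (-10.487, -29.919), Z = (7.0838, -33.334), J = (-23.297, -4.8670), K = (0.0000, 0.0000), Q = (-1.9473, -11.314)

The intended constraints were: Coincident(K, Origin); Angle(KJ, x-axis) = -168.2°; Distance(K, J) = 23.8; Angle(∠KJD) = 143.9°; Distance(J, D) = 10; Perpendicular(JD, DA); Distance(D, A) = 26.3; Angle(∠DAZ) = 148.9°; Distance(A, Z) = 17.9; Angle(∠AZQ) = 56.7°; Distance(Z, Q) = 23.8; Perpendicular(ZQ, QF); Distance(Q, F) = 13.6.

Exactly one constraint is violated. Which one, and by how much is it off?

Distance(Q, F) = 13.6 — off by 7.50.

K = (0.00, 0.00) ✓; KJ at -168.2° ✓; |KJ| = 23.80 ✓; ∠KJD = 143.9° ✓; |JD| = 10.00 ✓; ∠(JD, DA) = 90.00° ✓; |DA| = 26.30 ✓; ∠DAZ = 148.9° ✓; |AZ| = 17.90 ✓; ∠AZQ = 56.70° ✓; |ZQ| = 23.80 ✓; ∠(ZQ, QF) = 90.00° ✓; |QF| = 21.10 ✗.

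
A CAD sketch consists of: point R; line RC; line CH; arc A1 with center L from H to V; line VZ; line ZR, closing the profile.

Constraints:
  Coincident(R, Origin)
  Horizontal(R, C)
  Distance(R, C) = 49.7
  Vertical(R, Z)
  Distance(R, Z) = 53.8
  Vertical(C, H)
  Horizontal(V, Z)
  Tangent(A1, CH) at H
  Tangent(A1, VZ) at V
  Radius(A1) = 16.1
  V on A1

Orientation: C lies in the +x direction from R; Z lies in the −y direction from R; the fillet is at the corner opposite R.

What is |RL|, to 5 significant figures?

50.500

R is at the origin; R and C share the same y with |RC| = 49.7 and C on the +x side, so C = (49.700, 0.0000). RZ is vertical with |RZ| = 53.8 and Z on the −y side, so Z = (0.0000, -53.800). The virtual corner opposite R is at (49.700, -53.800). Since A1 is tangent to CH there, LH ⟂ CH and the tangent condition forces LV to be normal to VZ, with radius 16.1, so the center L sits 16.1 in from both sides at L = (33.600, -37.700). Then |RL| = |L − R| = 50.500.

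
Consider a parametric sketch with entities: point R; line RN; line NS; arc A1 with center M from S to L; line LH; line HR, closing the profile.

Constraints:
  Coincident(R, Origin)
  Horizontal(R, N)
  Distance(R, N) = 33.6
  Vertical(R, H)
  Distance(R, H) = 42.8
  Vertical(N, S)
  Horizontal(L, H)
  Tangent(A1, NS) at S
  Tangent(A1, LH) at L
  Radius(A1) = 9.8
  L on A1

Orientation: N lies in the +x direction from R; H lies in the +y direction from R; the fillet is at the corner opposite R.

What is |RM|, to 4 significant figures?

40.69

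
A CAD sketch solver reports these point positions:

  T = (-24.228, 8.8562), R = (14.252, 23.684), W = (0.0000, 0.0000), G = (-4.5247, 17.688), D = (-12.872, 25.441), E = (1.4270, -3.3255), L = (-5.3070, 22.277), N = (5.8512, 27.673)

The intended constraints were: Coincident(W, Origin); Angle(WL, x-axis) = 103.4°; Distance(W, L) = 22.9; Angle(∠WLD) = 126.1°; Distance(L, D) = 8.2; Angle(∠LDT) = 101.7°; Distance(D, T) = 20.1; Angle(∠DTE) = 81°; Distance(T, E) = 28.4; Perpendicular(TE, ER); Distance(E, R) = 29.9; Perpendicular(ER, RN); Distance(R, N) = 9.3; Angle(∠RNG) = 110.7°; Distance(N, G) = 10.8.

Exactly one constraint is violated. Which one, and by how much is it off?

Distance(N, G) = 10.8 — off by 3.60.

W = (0.00, 0.00) ✓; WL at 103.4° ✓; |WL| = 22.90 ✓; ∠WLD = 126.1° ✓; |LD| = 8.200 ✓; ∠LDT = 101.7° ✓; |DT| = 20.10 ✓; ∠DTE = 81.00° ✓; |TE| = 28.40 ✓; ∠(TE, ER) = 90.00° ✓; |ER| = 29.90 ✓; ∠(ER, RN) = 90.00° ✓; |RN| = 9.300 ✓; ∠RNG = 110.7° ✓; |NG| = 14.40 ✗.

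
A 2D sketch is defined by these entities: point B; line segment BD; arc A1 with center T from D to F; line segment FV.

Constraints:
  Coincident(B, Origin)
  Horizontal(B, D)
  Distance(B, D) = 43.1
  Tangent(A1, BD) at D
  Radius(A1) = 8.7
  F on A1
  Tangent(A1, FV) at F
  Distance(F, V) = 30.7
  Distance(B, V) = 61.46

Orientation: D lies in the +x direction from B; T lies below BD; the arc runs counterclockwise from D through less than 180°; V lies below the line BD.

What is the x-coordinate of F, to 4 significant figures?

35.01

Checks: |TF| = 8.700 ✓; ∠(TF, FV) = 90.00° ✓; |FV| = 30.70 ✓; |BV| = 61.46 ✓.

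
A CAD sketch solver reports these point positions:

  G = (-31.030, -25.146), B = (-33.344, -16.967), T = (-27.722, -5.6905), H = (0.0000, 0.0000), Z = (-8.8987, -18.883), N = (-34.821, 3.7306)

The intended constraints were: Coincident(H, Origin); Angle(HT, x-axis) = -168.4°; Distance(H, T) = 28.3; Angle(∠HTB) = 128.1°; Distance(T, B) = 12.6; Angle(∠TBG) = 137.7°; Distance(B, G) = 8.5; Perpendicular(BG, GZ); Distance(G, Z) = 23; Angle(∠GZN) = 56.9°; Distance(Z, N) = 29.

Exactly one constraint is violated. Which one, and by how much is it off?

Distance(Z, N) = 29 — off by 5.40.

H = (0.00, 0.00) ✓; HT at -168.4° ✓; |HT| = 28.30 ✓; ∠HTB = 128.1° ✓; |TB| = 12.60 ✓; ∠TBG = 137.7° ✓; |BG| = 8.500 ✓; ∠(BG, GZ) = 90.00° ✓; |GZ| = 23.00 ✓; ∠GZN = 56.90° ✓; |ZN| = 34.40 ✗.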